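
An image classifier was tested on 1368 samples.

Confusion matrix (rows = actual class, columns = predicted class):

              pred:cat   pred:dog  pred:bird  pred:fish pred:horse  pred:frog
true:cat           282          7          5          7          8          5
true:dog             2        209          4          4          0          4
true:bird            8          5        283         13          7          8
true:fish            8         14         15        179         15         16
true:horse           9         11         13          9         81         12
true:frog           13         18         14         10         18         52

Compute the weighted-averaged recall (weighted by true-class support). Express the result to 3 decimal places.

Per-class recall (TP/(TP+FN)):
  cat: TP=282, FN=7+5+7+8+5=32 → 282/314 = 0.8981
  dog: TP=209, FN=2+4+4+0+4=14 → 209/223 = 0.9372
  bird: TP=283, FN=8+5+13+7+8=41 → 283/324 = 0.8735
  fish: TP=179, FN=8+14+15+15+16=68 → 179/247 = 0.7247
  horse: TP=81, FN=9+11+13+9+12=54 → 81/135 = 0.6000
  frog: TP=52, FN=13+18+14+10+18=73 → 52/125 = 0.4160
Weighted-recall = Σ (supportᵢ/N)·recallᵢ with N=1368: (314/1368)·0.8981 + (223/1368)·0.9372 + (324/1368)·0.8735 + (247/1368)·0.7247 + (135/1368)·0.6000 + (125/1368)·0.4160 = 0.794

0.794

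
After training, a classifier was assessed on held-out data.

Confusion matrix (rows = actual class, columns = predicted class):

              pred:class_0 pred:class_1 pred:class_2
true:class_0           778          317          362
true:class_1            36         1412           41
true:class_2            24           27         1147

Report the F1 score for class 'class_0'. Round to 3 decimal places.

0.678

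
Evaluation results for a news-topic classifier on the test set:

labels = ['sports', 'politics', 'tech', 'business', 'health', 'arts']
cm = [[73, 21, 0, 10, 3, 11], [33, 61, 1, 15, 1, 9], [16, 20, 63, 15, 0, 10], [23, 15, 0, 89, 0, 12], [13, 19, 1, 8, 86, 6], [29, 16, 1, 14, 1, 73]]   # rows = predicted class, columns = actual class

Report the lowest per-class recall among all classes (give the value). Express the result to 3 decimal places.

Per-class recall (TP/(TP+FN)):
  sports: TP=73, FN=33+16+23+13+29=114 → 73/187 = 0.3904
  politics: TP=61, FN=21+20+15+19+16=91 → 61/152 = 0.4013
  tech: TP=63, FN=0+1+0+1+1=3 → 63/66 = 0.9545
  business: TP=89, FN=10+15+15+8+14=62 → 89/151 = 0.5894
  health: TP=86, FN=3+1+0+0+1=5 → 86/91 = 0.9451
  arts: TP=73, FN=11+9+10+12+6=48 → 73/121 = 0.6033
Lowest is class 'sports' with recall = 0.390.

0.390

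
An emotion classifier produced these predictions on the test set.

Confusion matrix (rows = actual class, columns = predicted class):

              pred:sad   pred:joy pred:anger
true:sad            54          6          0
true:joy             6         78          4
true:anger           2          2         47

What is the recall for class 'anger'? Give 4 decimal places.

0.9216

One-vs-rest for 'anger': TP = diagonal; FP = other classes predicted 'anger'; FN = 'anger' predicted as other.
recall = TP/(TP+FN).
anger: TP=47, FN=2+2=4 → 47/51 = 0.92157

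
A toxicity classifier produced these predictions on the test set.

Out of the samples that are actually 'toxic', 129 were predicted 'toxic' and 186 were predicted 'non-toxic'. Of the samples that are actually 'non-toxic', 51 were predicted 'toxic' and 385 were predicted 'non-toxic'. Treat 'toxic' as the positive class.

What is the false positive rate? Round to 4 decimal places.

0.1170

FPR = FP/(FP+TN) = 51/(51+385) = 0.1170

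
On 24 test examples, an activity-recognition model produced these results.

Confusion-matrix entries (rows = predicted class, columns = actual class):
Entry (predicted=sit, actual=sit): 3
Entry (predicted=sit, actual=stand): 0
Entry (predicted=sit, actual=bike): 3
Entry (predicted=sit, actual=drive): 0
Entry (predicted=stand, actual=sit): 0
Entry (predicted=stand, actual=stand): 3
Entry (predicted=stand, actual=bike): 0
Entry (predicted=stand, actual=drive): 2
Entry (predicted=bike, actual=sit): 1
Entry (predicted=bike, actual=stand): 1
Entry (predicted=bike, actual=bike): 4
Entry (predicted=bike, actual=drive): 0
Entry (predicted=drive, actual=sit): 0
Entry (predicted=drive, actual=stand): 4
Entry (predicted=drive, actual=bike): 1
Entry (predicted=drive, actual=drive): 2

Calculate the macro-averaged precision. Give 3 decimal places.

Per-class precision (TP/(TP+FP)):
  sit: TP=3, FP=0+3+0=3 → 3/6 = 0.5000
  stand: TP=3, FP=0+0+2=2 → 3/5 = 0.6000
  bike: TP=4, FP=1+1+0=2 → 4/6 = 0.6667
  drive: TP=2, FP=0+4+1=5 → 2/7 = 0.2857
Macro-precision = mean = (0.5000 + 0.6000 + 0.6667 + 0.2857) / 4 = 0.513

0.513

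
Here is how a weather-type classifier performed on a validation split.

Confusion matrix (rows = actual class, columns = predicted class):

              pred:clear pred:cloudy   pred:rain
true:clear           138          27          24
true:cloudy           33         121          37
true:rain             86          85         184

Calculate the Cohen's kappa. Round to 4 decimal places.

Observed agreement pₒ = trace/N = 443/735 = 0.60272
Expected agreement pₑ = Σ (rowᵢ·colᵢ)/N² = (189·257 + 191·233 + 355·245)/735² = 0.33329
κ = (pₒ − pₑ)/(1 − pₑ) = (0.60272 − 0.33329)/(1 − 0.33329) = 0.4041

0.4041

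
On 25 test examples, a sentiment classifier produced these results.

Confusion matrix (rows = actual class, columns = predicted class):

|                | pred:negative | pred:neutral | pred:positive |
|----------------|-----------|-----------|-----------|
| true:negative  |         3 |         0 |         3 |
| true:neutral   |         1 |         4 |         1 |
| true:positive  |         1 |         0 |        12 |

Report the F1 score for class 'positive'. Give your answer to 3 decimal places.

F1 score = 2·TP/(2·TP+FP+FN).
positive: TP=12, FP=3+1=4, FN=1+0=1 → 24/29 = 0.8276

0.828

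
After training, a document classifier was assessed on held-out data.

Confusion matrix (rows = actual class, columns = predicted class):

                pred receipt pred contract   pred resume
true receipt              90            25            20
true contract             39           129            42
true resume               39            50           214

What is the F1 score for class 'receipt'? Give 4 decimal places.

0.5941

One-vs-rest for 'receipt': TP = diagonal; FP = other classes predicted 'receipt'; FN = 'receipt' predicted as other.
F1 score = 2·TP/(2·TP+FP+FN).
receipt: TP=90, FP=39+39=78, FN=25+20=45 → 180/303 = 0.59406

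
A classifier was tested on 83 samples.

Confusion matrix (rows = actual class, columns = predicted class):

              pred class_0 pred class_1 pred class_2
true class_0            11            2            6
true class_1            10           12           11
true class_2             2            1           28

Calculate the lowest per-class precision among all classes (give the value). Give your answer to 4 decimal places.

Per-class precision (TP/(TP+FP)):
  class_0: TP=11, FP=10+2=12 → 11/23 = 0.47826
  class_1: TP=12, FP=2+1=3 → 12/15 = 0.80000
  class_2: TP=28, FP=6+11=17 → 28/45 = 0.62222
Lowest is class 'class_0' with precision = 0.4783.

0.4783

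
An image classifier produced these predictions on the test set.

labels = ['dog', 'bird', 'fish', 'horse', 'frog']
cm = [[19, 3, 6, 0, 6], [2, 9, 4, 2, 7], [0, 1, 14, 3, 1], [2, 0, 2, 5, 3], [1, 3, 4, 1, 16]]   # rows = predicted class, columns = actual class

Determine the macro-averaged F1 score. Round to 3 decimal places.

0.533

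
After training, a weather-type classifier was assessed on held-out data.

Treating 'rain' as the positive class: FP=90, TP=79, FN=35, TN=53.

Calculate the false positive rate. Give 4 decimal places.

0.6294

FPR = FP/(FP+TN) = 90/(90+53) = 0.6294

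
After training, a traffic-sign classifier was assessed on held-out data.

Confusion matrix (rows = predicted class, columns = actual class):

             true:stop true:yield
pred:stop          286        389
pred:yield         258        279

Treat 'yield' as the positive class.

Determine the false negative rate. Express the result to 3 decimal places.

FNR = FN/(FN+TP) = 389/(389+279) = 0.582

0.582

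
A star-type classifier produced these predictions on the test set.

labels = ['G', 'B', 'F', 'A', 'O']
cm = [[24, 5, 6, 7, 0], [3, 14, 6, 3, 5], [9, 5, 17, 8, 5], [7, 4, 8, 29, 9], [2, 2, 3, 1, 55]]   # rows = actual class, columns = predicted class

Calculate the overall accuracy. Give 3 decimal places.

0.586

Accuracy = trace / total = (24+14+17+29+55=139) / 237 = 139/237 = 0.586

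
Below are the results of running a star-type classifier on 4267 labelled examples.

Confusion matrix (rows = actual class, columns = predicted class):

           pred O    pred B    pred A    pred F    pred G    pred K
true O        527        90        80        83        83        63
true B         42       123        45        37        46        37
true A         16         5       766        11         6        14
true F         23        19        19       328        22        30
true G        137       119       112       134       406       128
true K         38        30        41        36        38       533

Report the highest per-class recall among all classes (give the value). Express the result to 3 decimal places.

0.936

Per-class recall (TP/(TP+FN)):
  O: TP=527, FN=90+80+83+83+63=399 → 527/926 = 0.5691
  B: TP=123, FN=42+45+37+46+37=207 → 123/330 = 0.3727
  A: TP=766, FN=16+5+11+6+14=52 → 766/818 = 0.9364
  F: TP=328, FN=23+19+19+22+30=113 → 328/441 = 0.7438
  G: TP=406, FN=137+119+112+134+128=630 → 406/1036 = 0.3919
  K: TP=533, FN=38+30+41+36+38=183 → 533/716 = 0.7444
Highest is class 'A' with recall = 0.936.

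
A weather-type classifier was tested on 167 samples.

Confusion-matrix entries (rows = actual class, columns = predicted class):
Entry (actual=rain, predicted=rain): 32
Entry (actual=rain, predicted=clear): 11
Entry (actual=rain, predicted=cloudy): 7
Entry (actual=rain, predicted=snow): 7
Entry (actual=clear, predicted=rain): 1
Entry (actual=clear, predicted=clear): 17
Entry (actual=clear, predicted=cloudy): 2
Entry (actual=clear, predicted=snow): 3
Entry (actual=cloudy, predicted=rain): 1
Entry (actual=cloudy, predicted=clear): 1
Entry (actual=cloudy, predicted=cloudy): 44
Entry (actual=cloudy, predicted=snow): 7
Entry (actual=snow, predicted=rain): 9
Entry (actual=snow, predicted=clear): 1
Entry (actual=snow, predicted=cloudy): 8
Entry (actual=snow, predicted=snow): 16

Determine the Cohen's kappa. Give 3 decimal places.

Observed agreement pₒ = trace/N = 109/167 = 0.6527
Expected agreement pₑ = Σ (rowᵢ·colᵢ)/N² = (57·43 + 23·30 + 53·61 + 34·33)/167² = 0.2688
κ = (pₒ − pₑ)/(1 − pₑ) = (0.6527 − 0.2688)/(1 − 0.2688) = 0.525

0.525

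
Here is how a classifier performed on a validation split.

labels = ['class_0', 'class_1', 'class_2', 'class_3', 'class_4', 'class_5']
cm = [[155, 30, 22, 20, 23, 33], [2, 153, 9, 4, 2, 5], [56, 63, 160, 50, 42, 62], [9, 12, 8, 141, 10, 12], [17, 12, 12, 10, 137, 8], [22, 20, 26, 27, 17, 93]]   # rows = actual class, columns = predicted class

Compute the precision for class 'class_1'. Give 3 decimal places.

0.528

Take TP from the diagonal, FP from the rest of the 'class_1' prediction marginal, FN from the rest of the 'class_1' actual marginal.
precision = TP/(TP+FP).
class_1: TP=153, FP=30+63+12+12+20=137 → 153/290 = 0.5276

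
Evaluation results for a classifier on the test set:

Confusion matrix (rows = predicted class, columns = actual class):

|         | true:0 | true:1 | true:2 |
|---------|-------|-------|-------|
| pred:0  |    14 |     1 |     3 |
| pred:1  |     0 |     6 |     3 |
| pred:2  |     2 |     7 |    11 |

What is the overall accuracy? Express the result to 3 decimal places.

Accuracy = trace / total = (14+6+11=31) / 47 = 31/47 = 0.660

0.660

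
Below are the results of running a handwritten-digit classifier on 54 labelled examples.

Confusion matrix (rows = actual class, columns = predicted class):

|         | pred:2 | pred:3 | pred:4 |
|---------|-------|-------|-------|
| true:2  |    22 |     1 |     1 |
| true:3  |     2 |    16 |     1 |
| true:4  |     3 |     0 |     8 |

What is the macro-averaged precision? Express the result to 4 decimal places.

Per-class precision (TP/(TP+FP)):
  2: TP=22, FP=2+3=5 → 22/27 = 0.81481
  3: TP=16, FP=1+0=1 → 16/17 = 0.94118
  4: TP=8, FP=1+1=2 → 8/10 = 0.80000
Macro-precision = mean = (0.81481 + 0.94118 + 0.80000) / 3 = 0.8520

0.8520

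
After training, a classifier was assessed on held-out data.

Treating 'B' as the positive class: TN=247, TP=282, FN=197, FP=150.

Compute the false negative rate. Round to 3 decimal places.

FNR = FN/(FN+TP) = 197/(197+282) = 0.411

0.411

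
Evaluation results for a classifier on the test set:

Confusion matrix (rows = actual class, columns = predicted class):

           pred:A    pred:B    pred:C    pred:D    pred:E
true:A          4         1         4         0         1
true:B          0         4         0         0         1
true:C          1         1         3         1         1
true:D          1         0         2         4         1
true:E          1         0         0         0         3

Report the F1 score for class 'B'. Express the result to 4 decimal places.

Treat 'B' as positive and all other classes as negative.
F1 score = 2·TP/(2·TP+FP+FN).
B: TP=4, FP=1+1+0+0=2, FN=0+0+0+1=1 → 8/11 = 0.72727

0.7273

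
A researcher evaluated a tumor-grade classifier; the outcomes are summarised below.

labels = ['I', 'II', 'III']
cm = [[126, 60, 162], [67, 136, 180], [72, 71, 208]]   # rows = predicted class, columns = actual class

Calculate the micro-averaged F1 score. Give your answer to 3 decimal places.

0.434

Micro-averaging pools counts across classes: ΣTP=470, ΣFP=612, ΣFN=612.
Micro-F1 score = 2·TP/(2·TP+FP+FN) on pooled counts = 0.434 (equals overall accuracy in single-label multiclass).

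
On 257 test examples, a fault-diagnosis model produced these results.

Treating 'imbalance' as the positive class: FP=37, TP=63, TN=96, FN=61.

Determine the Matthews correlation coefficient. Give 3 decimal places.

0.236

MCC = (TP·TN − FP·FN) / √((TP+FP)(TP+FN)(TN+FP)(TN+FN))
Numerator = 63·96 − 37·61 = 3791
Denominator = √(100·124·133·157) = √258924400 = 16091.1280
MCC = 3791 / 16091.1280 = 0.236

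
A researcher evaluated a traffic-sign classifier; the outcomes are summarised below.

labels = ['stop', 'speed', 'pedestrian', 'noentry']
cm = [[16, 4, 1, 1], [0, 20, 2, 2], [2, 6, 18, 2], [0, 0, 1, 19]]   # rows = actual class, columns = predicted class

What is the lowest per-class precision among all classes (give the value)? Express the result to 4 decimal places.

0.6667

Per-class precision (TP/(TP+FP)):
  stop: TP=16, FP=0+2+0=2 → 16/18 = 0.88889
  speed: TP=20, FP=4+6+0=10 → 20/30 = 0.66667
  pedestrian: TP=18, FP=1+2+1=4 → 18/22 = 0.81818
  noentry: TP=19, FP=1+2+2=5 → 19/24 = 0.79167
Lowest is class 'speed' with precision = 0.6667.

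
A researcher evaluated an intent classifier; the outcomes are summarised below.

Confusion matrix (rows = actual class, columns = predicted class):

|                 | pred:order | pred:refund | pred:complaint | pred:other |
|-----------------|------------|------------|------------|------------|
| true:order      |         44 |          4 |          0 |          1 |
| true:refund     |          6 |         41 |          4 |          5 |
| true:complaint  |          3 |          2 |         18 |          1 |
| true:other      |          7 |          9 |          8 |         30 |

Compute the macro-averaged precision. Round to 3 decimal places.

Per-class precision (TP/(TP+FP)):
  order: TP=44, FP=6+3+7=16 → 44/60 = 0.7333
  refund: TP=41, FP=4+2+9=15 → 41/56 = 0.7321
  complaint: TP=18, FP=0+4+8=12 → 18/30 = 0.6000
  other: TP=30, FP=1+5+1=7 → 30/37 = 0.8108
Macro-precision = mean = (0.7333 + 0.7321 + 0.6000 + 0.8108) / 4 = 0.719

0.719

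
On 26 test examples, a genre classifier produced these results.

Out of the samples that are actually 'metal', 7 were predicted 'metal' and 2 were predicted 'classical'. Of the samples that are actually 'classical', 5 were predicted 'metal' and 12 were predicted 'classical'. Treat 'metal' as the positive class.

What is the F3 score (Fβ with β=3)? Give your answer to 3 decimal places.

Fβ = (1+β²)·TP / ((1+β²)·TP + β²·FN + FP), with β²=9
= 10·7 / (10·7 + 9·2 + 5) = 0.753

0.753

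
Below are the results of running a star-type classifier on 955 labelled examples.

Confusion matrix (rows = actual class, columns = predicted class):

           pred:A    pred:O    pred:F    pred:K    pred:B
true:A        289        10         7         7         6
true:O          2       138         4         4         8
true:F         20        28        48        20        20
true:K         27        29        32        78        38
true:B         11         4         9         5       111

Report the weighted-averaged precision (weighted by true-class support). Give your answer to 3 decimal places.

Per-class precision (TP/(TP+FP)):
  A: TP=289, FP=2+20+27+11=60 → 289/349 = 0.8281
  O: TP=138, FP=10+28+29+4=71 → 138/209 = 0.6603
  F: TP=48, FP=7+4+32+9=52 → 48/100 = 0.4800
  K: TP=78, FP=7+4+20+5=36 → 78/114 = 0.6842
  B: TP=111, FP=6+8+20+38=72 → 111/183 = 0.6066
Weighted-precision = Σ (supportᵢ/N)·precisionᵢ with N=955: (319/955)·0.8281 + (156/955)·0.6603 + (136/955)·0.4800 + (204/955)·0.6842 + (140/955)·0.6066 = 0.688

0.688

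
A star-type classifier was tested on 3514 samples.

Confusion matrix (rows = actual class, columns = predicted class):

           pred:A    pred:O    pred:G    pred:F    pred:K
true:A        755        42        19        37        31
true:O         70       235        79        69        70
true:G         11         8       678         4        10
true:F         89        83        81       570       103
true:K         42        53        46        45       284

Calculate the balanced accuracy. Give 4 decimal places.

Balanced accuracy = mean of per-class recall.
  A: recall = 755/884 = 0.85407
  O: recall = 235/523 = 0.44933
  G: recall = 678/711 = 0.95359
  F: recall = 570/926 = 0.61555
  K: recall = 284/470 = 0.60426
Mean = (0.85407 + 0.44933 + 0.95359 + 0.61555 + 0.60426) / 5 = 0.6954

0.6954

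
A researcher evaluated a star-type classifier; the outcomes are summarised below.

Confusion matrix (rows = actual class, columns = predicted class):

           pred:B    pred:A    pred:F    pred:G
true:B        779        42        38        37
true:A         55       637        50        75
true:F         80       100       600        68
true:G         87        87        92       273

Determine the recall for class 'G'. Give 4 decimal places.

0.5065

Treat 'G' as positive and all other classes as negative.
recall = TP/(TP+FN).
G: TP=273, FN=87+87+92=266 → 273/539 = 0.50649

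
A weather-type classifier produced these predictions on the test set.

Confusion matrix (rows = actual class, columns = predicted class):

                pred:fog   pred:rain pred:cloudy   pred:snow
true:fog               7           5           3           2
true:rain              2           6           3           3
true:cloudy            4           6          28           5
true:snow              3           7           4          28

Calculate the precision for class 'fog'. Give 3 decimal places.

precision = TP/(TP+FP).
fog: TP=7, FP=2+4+3=9 → 7/16 = 0.4375

0.438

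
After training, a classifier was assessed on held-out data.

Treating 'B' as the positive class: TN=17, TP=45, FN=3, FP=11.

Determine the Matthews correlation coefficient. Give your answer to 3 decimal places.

0.597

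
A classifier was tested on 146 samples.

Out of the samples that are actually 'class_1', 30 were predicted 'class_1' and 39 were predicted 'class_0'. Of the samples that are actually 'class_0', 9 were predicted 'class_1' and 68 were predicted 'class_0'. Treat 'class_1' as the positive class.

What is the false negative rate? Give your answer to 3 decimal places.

FNR = FN/(FN+TP) = 39/(39+30) = 0.565

0.565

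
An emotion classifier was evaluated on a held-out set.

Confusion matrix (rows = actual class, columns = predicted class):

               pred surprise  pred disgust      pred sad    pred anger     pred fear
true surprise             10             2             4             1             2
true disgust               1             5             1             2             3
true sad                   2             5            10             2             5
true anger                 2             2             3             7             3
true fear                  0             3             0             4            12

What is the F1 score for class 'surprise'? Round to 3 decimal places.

0.588

One-vs-rest for 'surprise': TP = diagonal; FP = other classes predicted 'surprise'; FN = 'surprise' predicted as other.
F1 score = 2·TP/(2·TP+FP+FN).
surprise: TP=10, FP=1+2+2+0=5, FN=2+4+1+2=9 → 20/34 = 0.5882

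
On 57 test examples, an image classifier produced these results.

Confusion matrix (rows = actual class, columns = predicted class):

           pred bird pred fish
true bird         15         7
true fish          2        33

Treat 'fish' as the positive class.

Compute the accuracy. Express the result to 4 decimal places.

Accuracy = (TP+TN)/N = (33+15)/57 = 0.8421

0.8421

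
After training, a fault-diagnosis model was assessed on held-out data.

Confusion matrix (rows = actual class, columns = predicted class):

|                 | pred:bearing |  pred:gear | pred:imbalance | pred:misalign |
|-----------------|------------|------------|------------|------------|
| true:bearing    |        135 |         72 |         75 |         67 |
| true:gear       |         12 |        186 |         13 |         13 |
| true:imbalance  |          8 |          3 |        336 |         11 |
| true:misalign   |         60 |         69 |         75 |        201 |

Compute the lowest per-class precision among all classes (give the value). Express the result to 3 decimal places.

Per-class precision (TP/(TP+FP)):
  bearing: TP=135, FP=12+8+60=80 → 135/215 = 0.6279
  gear: TP=186, FP=72+3+69=144 → 186/330 = 0.5636
  imbalance: TP=336, FP=75+13+75=163 → 336/499 = 0.6733
  misalign: TP=201, FP=67+13+11=91 → 201/292 = 0.6884
Lowest is class 'gear' with precision = 0.564.

0.564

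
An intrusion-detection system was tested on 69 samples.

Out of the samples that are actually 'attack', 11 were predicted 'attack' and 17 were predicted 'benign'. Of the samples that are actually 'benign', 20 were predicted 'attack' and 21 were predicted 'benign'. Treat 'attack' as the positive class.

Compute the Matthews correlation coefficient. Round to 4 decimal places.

-0.0937

MCC = (TP·TN − FP·FN) / √((TP+FP)(TP+FN)(TN+FP)(TN+FN))
Numerator = 11·21 − 20·17 = -109
Denominator = √(31·28·41·38) = √1352344 = 1162.9033
MCC = -109 / 1162.9033 = -0.0937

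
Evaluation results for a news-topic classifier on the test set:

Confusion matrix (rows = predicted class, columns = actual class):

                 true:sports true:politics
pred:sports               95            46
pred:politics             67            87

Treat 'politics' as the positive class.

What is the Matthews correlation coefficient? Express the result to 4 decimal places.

0.2396

MCC = (TP·TN − FP·FN) / √((TP+FP)(TP+FN)(TN+FP)(TN+FN))
Numerator = 87·95 − 67·46 = 5183
Denominator = √(154·133·162·141) = √467849844 = 21629.8369
MCC = 5183 / 21629.8369 = 0.2396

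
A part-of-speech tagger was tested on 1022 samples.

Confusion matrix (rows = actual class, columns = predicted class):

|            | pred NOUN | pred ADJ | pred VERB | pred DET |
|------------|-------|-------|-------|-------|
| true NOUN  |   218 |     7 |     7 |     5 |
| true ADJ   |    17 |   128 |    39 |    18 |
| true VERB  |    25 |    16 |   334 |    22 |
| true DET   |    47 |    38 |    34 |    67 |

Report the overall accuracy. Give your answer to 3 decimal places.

Accuracy = trace / total = (218+128+334+67=747) / 1022 = 747/1022 = 0.731

0.731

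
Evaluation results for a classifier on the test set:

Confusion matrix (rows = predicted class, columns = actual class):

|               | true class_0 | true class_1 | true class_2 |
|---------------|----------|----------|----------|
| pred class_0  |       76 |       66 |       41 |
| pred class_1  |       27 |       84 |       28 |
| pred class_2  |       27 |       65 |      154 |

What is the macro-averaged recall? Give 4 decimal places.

Per-class recall (TP/(TP+FN)):
  class_0: TP=76, FN=27+27=54 → 76/130 = 0.58462
  class_1: TP=84, FN=66+65=131 → 84/215 = 0.39070
  class_2: TP=154, FN=41+28=69 → 154/223 = 0.69058
Macro-recall = mean = (0.58462 + 0.39070 + 0.69058) / 3 = 0.5553

0.5553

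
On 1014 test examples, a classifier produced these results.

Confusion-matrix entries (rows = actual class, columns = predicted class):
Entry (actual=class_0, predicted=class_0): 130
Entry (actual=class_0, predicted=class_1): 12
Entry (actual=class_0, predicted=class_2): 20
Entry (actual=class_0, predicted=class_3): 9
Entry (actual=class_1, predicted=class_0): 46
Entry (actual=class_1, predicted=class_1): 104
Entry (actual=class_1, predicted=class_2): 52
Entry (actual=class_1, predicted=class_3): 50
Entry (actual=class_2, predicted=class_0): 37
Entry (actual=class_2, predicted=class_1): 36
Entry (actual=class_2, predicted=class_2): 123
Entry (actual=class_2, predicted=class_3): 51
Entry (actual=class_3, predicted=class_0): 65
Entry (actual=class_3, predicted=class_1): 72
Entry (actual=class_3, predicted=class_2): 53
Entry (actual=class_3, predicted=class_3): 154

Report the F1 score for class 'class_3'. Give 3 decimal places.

0.507

One-vs-rest for 'class_3': TP = diagonal; FP = other classes predicted 'class_3'; FN = 'class_3' predicted as other.
F1 score = 2·TP/(2·TP+FP+FN).
class_3: TP=154, FP=9+50+51=110, FN=65+72+53=190 → 308/608 = 0.5066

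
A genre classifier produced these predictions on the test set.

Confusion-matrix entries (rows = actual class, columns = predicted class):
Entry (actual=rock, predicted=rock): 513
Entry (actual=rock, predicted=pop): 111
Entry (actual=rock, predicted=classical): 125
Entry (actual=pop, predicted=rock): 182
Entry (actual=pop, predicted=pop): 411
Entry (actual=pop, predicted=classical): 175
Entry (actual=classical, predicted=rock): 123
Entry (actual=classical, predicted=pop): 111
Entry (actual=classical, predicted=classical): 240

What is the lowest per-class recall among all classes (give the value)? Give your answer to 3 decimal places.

0.506

Per-class recall (TP/(TP+FN)):
  rock: TP=513, FN=111+125=236 → 513/749 = 0.6849
  pop: TP=411, FN=182+175=357 → 411/768 = 0.5352
  classical: TP=240, FN=123+111=234 → 240/474 = 0.5063
Lowest is class 'classical' with recall = 0.506.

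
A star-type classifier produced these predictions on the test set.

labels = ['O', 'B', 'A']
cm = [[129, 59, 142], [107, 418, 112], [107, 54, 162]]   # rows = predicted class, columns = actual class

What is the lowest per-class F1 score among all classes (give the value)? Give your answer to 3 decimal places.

Per-class F1 score (2·TP/(2·TP+FP+FN)):
  O: TP=129, FP=59+142=201, FN=107+107=214 → 258/673 = 0.3834
  B: TP=418, FP=107+112=219, FN=59+54=113 → 836/1168 = 0.7158
  A: TP=162, FP=107+54=161, FN=142+112=254 → 324/739 = 0.4384
Lowest is class 'O' with F1 score = 0.383.

0.383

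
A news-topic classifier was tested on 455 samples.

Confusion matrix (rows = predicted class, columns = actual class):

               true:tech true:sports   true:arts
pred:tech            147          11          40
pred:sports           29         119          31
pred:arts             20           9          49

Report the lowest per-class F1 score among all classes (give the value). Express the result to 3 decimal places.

Per-class F1 score (2·TP/(2·TP+FP+FN)):
  tech: TP=147, FP=11+40=51, FN=29+20=49 → 294/394 = 0.7462
  sports: TP=119, FP=29+31=60, FN=11+9=20 → 238/318 = 0.7484
  arts: TP=49, FP=20+9=29, FN=40+31=71 → 98/198 = 0.4949
Lowest is class 'arts' with F1 score = 0.495.

0.495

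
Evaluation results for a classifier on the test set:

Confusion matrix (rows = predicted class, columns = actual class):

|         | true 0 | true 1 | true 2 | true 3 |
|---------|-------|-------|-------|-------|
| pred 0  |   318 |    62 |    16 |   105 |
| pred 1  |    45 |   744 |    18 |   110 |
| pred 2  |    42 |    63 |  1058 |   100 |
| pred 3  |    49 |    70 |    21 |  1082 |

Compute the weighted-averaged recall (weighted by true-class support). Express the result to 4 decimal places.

Per-class recall (TP/(TP+FN)):
  0: TP=318, FN=45+42+49=136 → 318/454 = 0.70044
  1: TP=744, FN=62+63+70=195 → 744/939 = 0.79233
  2: TP=1058, FN=16+18+21=55 → 1058/1113 = 0.95058
  3: TP=1082, FN=105+110+100=315 → 1082/1397 = 0.77452
Weighted-recall = Σ (supportᵢ/N)·recallᵢ with N=3903: (454/3903)·0.70044 + (939/3903)·0.79233 + (1113/3903)·0.95058 + (1397/3903)·0.77452 = 0.8204

0.8204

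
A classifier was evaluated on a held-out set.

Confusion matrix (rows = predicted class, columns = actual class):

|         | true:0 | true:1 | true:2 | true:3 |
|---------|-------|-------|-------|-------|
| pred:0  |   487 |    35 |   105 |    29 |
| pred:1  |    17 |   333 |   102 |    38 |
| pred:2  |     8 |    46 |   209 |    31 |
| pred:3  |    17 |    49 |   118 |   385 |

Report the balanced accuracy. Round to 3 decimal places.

0.707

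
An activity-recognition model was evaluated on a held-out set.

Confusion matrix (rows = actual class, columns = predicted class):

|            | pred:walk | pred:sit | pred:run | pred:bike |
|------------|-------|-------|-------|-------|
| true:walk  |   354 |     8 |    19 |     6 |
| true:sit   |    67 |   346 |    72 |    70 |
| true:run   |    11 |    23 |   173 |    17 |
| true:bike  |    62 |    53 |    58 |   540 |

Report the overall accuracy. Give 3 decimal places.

Accuracy = trace / total = (354+346+173+540=1413) / 1879 = 1413/1879 = 0.752

0.752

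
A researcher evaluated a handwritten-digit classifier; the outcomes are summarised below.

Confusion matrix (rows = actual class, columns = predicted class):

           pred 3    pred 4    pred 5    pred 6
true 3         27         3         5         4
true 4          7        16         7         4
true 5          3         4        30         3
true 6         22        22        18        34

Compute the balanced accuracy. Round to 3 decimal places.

0.567

Balanced accuracy = mean of per-class recall.
  3: recall = 27/39 = 0.6923
  4: recall = 16/34 = 0.4706
  5: recall = 30/40 = 0.7500
  6: recall = 34/96 = 0.3542
Mean = (0.6923 + 0.4706 + 0.7500 + 0.3542) / 4 = 0.567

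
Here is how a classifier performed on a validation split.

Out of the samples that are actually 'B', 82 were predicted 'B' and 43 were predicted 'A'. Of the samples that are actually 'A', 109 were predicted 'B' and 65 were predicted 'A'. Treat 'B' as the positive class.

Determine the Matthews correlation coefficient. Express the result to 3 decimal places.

0.030

MCC = (TP·TN − FP·FN) / √((TP+FP)(TP+FN)(TN+FP)(TN+FN))
Numerator = 82·65 − 109·43 = 643
Denominator = √(191·125·174·108) = √448659000 = 21181.5722
MCC = 643 / 21181.5722 = 0.030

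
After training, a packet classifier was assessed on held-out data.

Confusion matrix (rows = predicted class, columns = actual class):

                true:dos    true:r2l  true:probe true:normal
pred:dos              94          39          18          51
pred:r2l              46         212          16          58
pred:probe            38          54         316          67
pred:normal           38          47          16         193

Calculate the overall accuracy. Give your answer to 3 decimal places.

Accuracy = trace / total = (94+212+316+193=815) / 1303 = 815/1303 = 0.625

0.625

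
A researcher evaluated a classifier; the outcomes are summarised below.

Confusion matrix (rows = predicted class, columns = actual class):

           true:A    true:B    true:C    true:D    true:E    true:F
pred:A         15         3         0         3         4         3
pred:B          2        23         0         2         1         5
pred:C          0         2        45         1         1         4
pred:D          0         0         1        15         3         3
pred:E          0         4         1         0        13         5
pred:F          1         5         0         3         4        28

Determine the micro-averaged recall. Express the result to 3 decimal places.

Micro-averaging pools counts across classes: ΣTP=139, ΣFP=61, ΣFN=61.
Micro-recall = TP/(TP+FN) on pooled counts = 0.695 (equals overall accuracy in single-label multiclass).

0.695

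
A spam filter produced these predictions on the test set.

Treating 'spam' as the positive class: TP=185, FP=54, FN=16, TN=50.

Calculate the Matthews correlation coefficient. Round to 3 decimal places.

0.462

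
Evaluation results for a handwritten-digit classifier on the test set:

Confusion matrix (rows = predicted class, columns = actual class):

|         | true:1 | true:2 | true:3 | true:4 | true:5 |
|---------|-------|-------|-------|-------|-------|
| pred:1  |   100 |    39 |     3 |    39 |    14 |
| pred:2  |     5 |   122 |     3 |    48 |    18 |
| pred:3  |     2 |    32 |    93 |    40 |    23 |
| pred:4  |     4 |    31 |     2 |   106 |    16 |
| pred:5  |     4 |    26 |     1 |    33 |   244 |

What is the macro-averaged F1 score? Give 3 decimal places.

Per-class F1 score (2·TP/(2·TP+FP+FN)):
  1: TP=100, FP=39+3+39+14=95, FN=5+2+4+4=15 → 200/310 = 0.6452
  2: TP=122, FP=5+3+48+18=74, FN=39+32+31+26=128 → 244/446 = 0.5471
  3: TP=93, FP=2+32+40+23=97, FN=3+3+2+1=9 → 186/292 = 0.6370
  4: TP=106, FP=4+31+2+16=53, FN=39+48+40+33=160 → 212/425 = 0.4988
  5: TP=244, FP=4+26+1+33=64, FN=14+18+23+16=71 → 488/623 = 0.7833
Macro-F1 score = mean = (0.6452 + 0.5471 + 0.6370 + 0.4988 + 0.7833) / 5 = 0.622

0.622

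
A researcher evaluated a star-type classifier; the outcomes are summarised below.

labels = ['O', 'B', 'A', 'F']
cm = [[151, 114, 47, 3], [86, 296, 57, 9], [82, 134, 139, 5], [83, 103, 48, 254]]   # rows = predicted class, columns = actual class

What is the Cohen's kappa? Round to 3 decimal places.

Observed agreement pₒ = trace/N = 840/1611 = 0.5214
Expected agreement pₑ = Σ (rowᵢ·colᵢ)/N² = (402·315 + 647·448 + 291·360 + 271·488)/1611² = 0.2518
κ = (pₒ − pₑ)/(1 − pₑ) = (0.5214 − 0.2518)/(1 − 0.2518) = 0.360

0.360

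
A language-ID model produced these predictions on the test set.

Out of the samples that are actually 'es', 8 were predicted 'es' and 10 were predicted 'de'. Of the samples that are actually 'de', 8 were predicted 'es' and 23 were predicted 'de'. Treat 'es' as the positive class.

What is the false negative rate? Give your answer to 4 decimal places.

0.5556

FNR = FN/(FN+TP) = 10/(10+8) = 0.5556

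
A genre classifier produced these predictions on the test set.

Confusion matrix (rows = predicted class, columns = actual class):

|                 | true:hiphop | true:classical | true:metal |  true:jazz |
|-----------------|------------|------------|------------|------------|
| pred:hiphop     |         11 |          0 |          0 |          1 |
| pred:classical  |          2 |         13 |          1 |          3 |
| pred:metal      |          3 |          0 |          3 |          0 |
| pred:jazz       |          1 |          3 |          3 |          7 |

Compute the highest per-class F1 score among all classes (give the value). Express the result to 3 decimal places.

0.759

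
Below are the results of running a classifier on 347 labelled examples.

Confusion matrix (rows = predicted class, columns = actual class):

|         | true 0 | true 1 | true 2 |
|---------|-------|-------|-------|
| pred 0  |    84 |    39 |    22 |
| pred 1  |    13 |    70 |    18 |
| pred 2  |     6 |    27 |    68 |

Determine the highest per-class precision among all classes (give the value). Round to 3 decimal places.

Per-class precision (TP/(TP+FP)):
  0: TP=84, FP=39+22=61 → 84/145 = 0.5793
  1: TP=70, FP=13+18=31 → 70/101 = 0.6931
  2: TP=68, FP=6+27=33 → 68/101 = 0.6733
Highest is class '1' with precision = 0.693.

0.693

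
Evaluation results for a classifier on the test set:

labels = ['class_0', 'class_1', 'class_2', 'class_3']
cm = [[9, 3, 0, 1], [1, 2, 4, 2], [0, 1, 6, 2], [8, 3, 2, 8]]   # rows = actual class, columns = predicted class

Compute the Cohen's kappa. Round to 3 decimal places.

0.301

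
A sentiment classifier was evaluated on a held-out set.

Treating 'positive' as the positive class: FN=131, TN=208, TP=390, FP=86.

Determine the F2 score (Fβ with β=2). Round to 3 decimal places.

Fβ = (1+β²)·TP / ((1+β²)·TP + β²·FN + FP), with β²=4
= 5·390 / (5·390 + 4·131 + 86) = 0.762

0.762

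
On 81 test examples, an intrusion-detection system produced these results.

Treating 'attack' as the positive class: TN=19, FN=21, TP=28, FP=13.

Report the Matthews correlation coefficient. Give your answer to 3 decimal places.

0.162

MCC = (TP·TN − FP·FN) / √((TP+FP)(TP+FN)(TN+FP)(TN+FN))
Numerator = 28·19 − 13·21 = 259
Denominator = √(41·49·32·40) = √2571520 = 1603.5960
MCC = 259 / 1603.5960 = 0.162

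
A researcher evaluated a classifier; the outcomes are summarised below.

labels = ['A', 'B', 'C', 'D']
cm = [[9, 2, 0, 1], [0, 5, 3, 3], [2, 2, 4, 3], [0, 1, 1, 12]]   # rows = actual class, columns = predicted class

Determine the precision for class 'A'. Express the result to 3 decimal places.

0.818

precision = TP/(TP+FP).
A: TP=9, FP=0+2+0=2 → 9/11 = 0.8182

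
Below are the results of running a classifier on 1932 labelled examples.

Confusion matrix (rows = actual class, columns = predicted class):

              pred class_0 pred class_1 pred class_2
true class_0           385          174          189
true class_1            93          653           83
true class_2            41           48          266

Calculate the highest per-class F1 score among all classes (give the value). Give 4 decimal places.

0.7664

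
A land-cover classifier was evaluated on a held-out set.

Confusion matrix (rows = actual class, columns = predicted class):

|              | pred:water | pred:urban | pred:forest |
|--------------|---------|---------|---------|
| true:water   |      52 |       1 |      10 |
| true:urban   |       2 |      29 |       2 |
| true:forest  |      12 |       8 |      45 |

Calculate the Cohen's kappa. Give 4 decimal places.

0.6647

Observed agreement pₒ = trace/N = 126/161 = 0.78261
Expected agreement pₑ = Σ (rowᵢ·colᵢ)/N² = (63·66 + 33·38 + 65·57)/161² = 0.35172
κ = (pₒ − pₑ)/(1 − pₑ) = (0.78261 − 0.35172)/(1 − 0.35172) = 0.6647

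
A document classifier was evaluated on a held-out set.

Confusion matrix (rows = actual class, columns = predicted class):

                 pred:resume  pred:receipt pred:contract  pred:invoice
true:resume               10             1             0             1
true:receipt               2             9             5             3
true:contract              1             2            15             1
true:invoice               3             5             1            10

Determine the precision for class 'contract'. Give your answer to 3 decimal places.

0.714

Take TP from the diagonal, FP from the rest of the 'contract' prediction marginal, FN from the rest of the 'contract' actual marginal.
precision = TP/(TP+FP).
contract: TP=15, FP=0+5+1=6 → 15/21 = 0.7143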